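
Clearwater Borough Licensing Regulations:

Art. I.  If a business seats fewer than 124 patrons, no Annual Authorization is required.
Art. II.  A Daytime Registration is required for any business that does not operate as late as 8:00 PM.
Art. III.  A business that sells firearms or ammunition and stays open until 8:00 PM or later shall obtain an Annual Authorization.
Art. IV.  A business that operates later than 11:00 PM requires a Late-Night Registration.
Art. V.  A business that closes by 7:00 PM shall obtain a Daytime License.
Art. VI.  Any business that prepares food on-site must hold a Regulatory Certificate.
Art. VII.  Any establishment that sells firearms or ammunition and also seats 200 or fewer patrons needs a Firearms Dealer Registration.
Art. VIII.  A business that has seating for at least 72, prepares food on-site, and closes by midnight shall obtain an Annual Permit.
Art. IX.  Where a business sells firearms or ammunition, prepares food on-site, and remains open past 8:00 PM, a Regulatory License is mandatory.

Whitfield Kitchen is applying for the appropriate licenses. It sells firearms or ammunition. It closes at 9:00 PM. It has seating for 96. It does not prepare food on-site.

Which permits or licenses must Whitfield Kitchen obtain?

Art. I. seating 96 < 124 → exempt from Annual Authorization.
Art. II. closes 9:00 PM, after 8:00 PM → Daytime Registration not required.
Art. III. sells firearms or ammunition; closes 9:00 PM, after 8:00 PM → Annual Authorization required.
Art. IV. closes 9:00 PM, at/before 11:00 PM → Late-Night Registration not required.
Art. V. closes 9:00 PM, after 7:00 PM → Daytime License not required.
Art. VI. does not prepare food on-site → Regulatory Certificate not required.
Art. VII. sells firearms or ammunition; seating 96 ≤ 200 → Firearms Dealer Registration required.
Art. VIII. seating 96 ≥ 72; does not prepare food on-site; closes 9:00 PM, at/before midnight → Annual Permit not required.
Art. IX. sells firearms or ammunition; does not prepare food on-site; closes 9:00 PM, after 8:00 PM → Regulatory License not required.

Firearms Dealer Registration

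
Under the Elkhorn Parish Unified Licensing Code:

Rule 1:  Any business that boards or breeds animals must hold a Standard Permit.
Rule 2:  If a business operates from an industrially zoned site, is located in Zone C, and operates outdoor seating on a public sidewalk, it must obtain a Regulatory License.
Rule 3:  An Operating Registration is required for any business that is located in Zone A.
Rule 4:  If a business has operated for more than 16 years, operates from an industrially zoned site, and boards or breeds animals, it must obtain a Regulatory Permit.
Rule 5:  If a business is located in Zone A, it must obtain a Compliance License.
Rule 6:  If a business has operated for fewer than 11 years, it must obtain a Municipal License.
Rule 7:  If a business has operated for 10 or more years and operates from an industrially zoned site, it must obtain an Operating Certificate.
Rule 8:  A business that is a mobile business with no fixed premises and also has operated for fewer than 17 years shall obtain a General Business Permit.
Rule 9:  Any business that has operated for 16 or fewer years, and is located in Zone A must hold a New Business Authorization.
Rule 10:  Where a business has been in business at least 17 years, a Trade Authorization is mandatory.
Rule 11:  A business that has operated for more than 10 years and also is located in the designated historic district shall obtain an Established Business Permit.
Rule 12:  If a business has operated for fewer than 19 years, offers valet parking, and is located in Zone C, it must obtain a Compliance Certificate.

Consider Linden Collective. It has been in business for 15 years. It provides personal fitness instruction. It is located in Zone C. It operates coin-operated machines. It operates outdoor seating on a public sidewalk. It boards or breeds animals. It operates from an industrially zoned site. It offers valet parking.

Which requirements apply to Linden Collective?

Rule 1: boards or breeds animals → Standard Permit required.
Rule 2: operates from an industrially zoned site; is located in Zone C; operates outdoor seating on a public sidewalk → Regulatory License required.
Rule 3: is located in Zone C (not: is located in Zone A) → Operating Registration not required.
Rule 4: years in business 15 ≤ 16; operates from an industrially zoned site; boards or breeds animals → Regulatory Permit not required.
Rule 5: is located in Zone C (not: is located in Zone A) → Compliance License not required.
Rule 6: years in business 15 ≥ 11 → Municipal License not required.
Rule 7: years in business 15 ≥ 10; operates from an industrially zoned site → Operating Certificate required.
Rule 8: operates from an industrially zoned site (not: is a mobile business with no fixed premises); years in business 15 < 17 → General Business Permit not required.
Rule 9: years in business 15 ≤ 16; is located in Zone C (not: is located in Zone A) → New Business Authorization not required.
Rule 10: years in business 15 < 17 → Trade Authorization not required.
Rule 11: years in business 15 > 10; is located in Zone C (not: is located in the designated historic district) → Established Business Permit not required.
Rule 12: years in business 15 < 19; offers valet parking; is located in Zone C → Compliance Certificate required.

Compliance Certificate, Operating Certificate, Regulatory License, Standard Permit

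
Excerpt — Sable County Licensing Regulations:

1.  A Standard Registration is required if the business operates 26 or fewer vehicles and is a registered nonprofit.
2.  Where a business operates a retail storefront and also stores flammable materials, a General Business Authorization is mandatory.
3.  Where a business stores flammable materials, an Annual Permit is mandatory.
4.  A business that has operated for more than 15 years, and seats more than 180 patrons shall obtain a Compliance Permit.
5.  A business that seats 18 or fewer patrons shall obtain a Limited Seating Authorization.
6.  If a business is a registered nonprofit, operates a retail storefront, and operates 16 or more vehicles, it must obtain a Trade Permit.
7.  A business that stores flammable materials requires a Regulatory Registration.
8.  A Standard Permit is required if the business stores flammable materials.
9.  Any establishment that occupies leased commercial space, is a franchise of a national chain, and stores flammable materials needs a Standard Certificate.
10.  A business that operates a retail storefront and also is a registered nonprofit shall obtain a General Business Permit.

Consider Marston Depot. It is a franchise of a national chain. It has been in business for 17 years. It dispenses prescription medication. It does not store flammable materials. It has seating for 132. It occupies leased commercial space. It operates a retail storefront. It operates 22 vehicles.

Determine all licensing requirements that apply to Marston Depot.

None

1. vehicles 22 ≤ 26; is a franchise of a national chain (not: is a registered nonprofit) → Standard Registration not required.
2. operates a retail storefront; does not store flammable materials → General Business Authorization not required.
3. does not store flammable materials → Annual Permit not required.
4. years in business 17 > 15; seating 132 ≤ 180 → Compliance Permit not required.
5. seating 132 > 18 → Limited Seating Authorization not required.
6. is a franchise of a national chain (not: is a registered nonprofit); operates a retail storefront; vehicles 22 ≥ 16 → Trade Permit not required.
7. does not store flammable materials → Regulatory Registration not required.
8. does not store flammable materials → Standard Permit not required.
9. occupies leased commercial space; is a franchise of a national chain; does not store flammable materials → Standard Certificate not required.
10. operates a retail storefront; is a franchise of a national chain (not: is a registered nonprofit) → General Business Permit not required.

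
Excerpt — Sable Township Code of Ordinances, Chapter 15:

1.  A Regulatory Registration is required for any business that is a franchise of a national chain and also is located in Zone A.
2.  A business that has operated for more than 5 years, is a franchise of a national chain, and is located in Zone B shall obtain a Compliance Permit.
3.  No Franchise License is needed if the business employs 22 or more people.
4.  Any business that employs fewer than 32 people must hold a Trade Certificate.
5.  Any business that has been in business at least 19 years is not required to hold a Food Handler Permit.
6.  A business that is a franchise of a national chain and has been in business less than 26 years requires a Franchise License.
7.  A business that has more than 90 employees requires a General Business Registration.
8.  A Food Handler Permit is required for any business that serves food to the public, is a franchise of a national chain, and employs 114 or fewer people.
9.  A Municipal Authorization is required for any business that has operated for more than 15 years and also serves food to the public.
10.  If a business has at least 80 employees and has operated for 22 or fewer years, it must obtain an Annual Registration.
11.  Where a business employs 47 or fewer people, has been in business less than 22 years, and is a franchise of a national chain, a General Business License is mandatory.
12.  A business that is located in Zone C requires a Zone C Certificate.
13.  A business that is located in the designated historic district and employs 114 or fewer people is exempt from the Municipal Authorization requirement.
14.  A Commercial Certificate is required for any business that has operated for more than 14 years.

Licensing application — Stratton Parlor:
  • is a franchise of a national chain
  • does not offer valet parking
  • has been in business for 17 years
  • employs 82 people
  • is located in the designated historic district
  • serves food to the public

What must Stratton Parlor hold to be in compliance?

Annual Registration, Commercial Certificate, Food Handler Permit

1. is a franchise of a national chain; is located in the designated historic district (not: is located in Zone A) → Regulatory Registration not required.
2. years in business 17 > 5; is a franchise of a national chain; is located in the designated historic district (not: is located in Zone B) → Compliance Permit not required.
3. employees 82 ≥ 22 → exempt from Franchise License.
4. employees 82 ≥ 32 → Trade Certificate not required.
5. years in business 17 < 19 → Food Handler Permit exemption does not apply.
6. is a franchise of a national chain; years in business 17 < 26 → Franchise License required.
7. employees 82 ≤ 90 → General Business Registration not required.
8. serves food to the public; is a franchise of a national chain; employees 82 ≤ 114 → Food Handler Permit required.
9. years in business 17 > 15; serves food to the public → Municipal Authorization required.
10. employees 82 ≥ 80; years in business 17 ≤ 22 → Annual Registration required.
11. employees 82 > 47; years in business 17 < 22; is a franchise of a national chain → General Business License not required.
12. is located in the designated historic district (not: is located in Zone C) → Zone C Certificate not required.
13. is located in the designated historic district; employees 82 ≤ 114 → exempt from Municipal Authorization.
14. years in business 17 > 14 → Commercial Certificate required.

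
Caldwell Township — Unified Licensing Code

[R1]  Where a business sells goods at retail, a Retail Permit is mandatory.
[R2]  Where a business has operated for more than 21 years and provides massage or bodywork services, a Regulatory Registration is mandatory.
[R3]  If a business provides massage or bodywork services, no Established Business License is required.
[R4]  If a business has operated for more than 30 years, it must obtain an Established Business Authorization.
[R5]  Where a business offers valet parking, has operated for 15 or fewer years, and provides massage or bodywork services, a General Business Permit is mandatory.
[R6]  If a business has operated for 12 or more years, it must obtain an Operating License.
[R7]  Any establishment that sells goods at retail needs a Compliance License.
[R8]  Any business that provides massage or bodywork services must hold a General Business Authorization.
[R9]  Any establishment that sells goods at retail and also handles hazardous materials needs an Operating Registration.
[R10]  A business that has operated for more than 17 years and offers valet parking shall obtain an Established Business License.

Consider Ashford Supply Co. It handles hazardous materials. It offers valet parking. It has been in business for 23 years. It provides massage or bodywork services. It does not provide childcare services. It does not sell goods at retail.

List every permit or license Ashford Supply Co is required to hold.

[R1] does not sell goods at retail → Retail Permit not required.
[R2] years in business 23 > 21; provides massage or bodywork services → Regulatory Registration required.
[R3] provides massage or bodywork services → exempt from Established Business License.
[R4] years in business 23 ≤ 30 → Established Business Authorization not required.
[R5] offers valet parking; years in business 23 > 15; provides massage or bodywork services → General Business Permit not required.
[R6] years in business 23 ≥ 12 → Operating License required.
[R7] does not sell goods at retail → Compliance License not required.
[R8] provides massage or bodywork services → General Business Authorization required.
[R9] does not sell goods at retail; handles hazardous materials → Operating Registration not required.
[R10] years in business 23 > 17; offers valet parking → Established Business License required.

General Business Authorization, Operating License, Regulatory Registration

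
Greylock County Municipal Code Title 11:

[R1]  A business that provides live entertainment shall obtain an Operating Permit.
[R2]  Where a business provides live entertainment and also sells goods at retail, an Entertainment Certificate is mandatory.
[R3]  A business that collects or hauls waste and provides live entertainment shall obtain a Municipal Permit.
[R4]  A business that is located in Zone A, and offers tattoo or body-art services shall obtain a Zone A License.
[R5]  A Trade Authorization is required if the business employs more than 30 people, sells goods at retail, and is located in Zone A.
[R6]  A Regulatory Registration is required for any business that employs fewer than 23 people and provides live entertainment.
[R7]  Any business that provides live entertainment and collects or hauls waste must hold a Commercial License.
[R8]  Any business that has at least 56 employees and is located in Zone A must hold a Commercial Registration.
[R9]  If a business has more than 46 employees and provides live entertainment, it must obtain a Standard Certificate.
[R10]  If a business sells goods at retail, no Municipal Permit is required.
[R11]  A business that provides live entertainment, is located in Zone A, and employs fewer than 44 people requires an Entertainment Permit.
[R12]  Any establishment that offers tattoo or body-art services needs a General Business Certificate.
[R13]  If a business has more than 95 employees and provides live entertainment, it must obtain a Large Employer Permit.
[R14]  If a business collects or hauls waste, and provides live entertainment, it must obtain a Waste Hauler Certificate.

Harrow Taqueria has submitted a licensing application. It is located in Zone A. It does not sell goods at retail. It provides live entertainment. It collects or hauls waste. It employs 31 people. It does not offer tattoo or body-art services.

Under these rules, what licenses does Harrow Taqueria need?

Commercial License, Entertainment Permit, Municipal Permit, Operating Permit, Waste Hauler Certificate

[R1] provides live entertainment → Operating Permit required.
[R2] provides live entertainment; does not sell goods at retail → Entertainment Certificate not required.
[R3] collects or hauls waste; provides live entertainment → Municipal Permit required.
[R4] is located in Zone A; does not offer tattoo or body-art services → Zone A License not required.
[R5] employees 31 > 30; does not sell goods at retail; is located in Zone A → Trade Authorization not required.
[R6] employees 31 ≥ 23; provides live entertainment → Regulatory Registration not required.
[R7] provides live entertainment; collects or hauls waste → Commercial License required.
[R8] employees 31 < 56; is located in Zone A → Commercial Registration not required.
[R9] employees 31 ≤ 46; provides live entertainment → Standard Certificate not required.
[R10] does not sell goods at retail → Municipal Permit exemption does not apply.
[R11] provides live entertainment; is located in Zone A; employees 31 < 44 → Entertainment Permit required.
[R12] does not offer tattoo or body-art services → General Business Certificate not required.
[R13] employees 31 ≤ 95; provides live entertainment → Large Employer Permit not required.
[R14] collects or hauls waste; provides live entertainment → Waste Hauler Certificate required.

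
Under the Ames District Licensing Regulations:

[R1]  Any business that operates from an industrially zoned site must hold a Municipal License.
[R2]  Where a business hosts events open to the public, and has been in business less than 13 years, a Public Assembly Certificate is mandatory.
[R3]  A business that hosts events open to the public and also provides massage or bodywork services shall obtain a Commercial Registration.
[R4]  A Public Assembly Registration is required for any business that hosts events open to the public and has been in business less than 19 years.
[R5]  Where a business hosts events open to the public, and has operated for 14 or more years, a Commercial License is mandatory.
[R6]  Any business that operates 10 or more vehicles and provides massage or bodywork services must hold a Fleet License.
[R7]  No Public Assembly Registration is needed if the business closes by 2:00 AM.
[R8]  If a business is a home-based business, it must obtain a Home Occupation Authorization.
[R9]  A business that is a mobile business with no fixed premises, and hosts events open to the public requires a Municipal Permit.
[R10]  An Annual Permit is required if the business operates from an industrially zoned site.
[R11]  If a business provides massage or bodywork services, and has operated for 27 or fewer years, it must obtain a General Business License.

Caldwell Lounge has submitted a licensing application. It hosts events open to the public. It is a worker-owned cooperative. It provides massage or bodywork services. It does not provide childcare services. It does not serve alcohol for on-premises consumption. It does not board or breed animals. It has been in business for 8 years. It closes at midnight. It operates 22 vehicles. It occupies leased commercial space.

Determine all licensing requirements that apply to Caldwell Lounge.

[R1] occupies leased commercial space (not: operates from an industrially zoned site) → Municipal License not required.
[R2] hosts events open to the public; years in business 8 < 13 → Public Assembly Certificate required.
[R3] hosts events open to the public; provides massage or bodywork services → Commercial Registration required.
[R4] hosts events open to the public; years in business 8 < 19 → Public Assembly Registration required.
[R5] hosts events open to the public; years in business 8 < 14 → Commercial License not required.
[R6] vehicles 22 ≥ 10; provides massage or bodywork services → Fleet License required.
[R7] closes midnight, at/before 2:00 AM → exempt from Public Assembly Registration.
[R8] occupies leased commercial space (not: is a home-based business) → Home Occupation Authorization not required.
[R9] occupies leased commercial space (not: is a mobile business with no fixed premises); hosts events open to the public → Municipal Permit not required.
[R10] occupies leased commercial space (not: operates from an industrially zoned site) → Annual Permit not required.
[R11] provides massage or bodywork services; years in business 8 ≤ 27 → General Business License required.

Commercial Registration, Fleet License, General Business License, Public Assembly Certificate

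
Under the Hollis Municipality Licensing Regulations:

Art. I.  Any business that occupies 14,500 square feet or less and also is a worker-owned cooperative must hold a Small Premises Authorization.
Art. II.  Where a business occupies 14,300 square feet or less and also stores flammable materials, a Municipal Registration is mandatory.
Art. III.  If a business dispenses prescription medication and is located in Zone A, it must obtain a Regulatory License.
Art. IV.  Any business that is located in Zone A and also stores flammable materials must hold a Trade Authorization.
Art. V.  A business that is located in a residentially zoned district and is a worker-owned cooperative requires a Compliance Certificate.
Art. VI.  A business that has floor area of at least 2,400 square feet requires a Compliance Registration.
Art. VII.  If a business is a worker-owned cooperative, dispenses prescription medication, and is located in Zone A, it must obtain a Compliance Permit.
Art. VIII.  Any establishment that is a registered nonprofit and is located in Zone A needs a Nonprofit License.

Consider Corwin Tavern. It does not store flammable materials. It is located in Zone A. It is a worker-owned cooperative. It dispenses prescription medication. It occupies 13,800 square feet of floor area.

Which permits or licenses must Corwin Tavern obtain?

Compliance Permit, Compliance Registration, Regulatory License, Small Premises Authorization

Art. I. floor area 13,800 square feet ≤ 14,500 square feet; is a worker-owned cooperative → Small Premises Authorization required.
Art. II. floor area 13,800 square feet ≤ 14,300 square feet; does not store flammable materials → Municipal Registration not required.
Art. III. dispenses prescription medication; is located in Zone A → Regulatory License required.
Art. IV. is located in Zone A; does not store flammable materials → Trade Authorization not required.
Art. V. is located in Zone A (not: is located in a residentially zoned district); is a worker-owned cooperative → Compliance Certificate not required.
Art. VI. floor area 13,800 square feet ≥ 2,400 square feet → Compliance Registration required.
Art. VII. is a worker-owned cooperative; dispenses prescription medication; is located in Zone A → Compliance Permit required.
Art. VIII. is a worker-owned cooperative (not: is a registered nonprofit); is located in Zone A → Nonprofit License not required.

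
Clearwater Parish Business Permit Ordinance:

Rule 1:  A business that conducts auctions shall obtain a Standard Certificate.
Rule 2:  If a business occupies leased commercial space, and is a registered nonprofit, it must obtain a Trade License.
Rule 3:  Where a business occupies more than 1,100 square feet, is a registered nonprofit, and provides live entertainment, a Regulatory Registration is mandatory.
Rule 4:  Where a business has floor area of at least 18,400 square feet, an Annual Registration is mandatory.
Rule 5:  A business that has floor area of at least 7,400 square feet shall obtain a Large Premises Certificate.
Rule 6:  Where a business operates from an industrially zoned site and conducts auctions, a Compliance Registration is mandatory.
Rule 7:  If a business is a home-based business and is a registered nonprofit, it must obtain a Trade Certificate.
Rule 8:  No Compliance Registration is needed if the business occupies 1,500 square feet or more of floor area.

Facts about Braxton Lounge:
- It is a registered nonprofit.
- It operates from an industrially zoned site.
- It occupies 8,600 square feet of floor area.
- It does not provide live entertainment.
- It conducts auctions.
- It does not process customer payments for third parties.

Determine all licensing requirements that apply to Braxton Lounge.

Large Premises Certificate, Standard Certificate

Rule 1: conducts auctions → Standard Certificate required.
Rule 2: operates from an industrially zoned site (not: occupies leased commercial space); is a registered nonprofit → Trade License not required.
Rule 3: floor area 8,600 square feet > 1,100 square feet; is a registered nonprofit; does not provide live entertainment → Regulatory Registration not required.
Rule 4: floor area 8,600 square feet < 18,400 square feet → Annual Registration not required.
Rule 5: floor area 8,600 square feet ≥ 7,400 square feet → Large Premises Certificate required.
Rule 6: operates from an industrially zoned site; conducts auctions → Compliance Registration required.
Rule 7: operates from an industrially zoned site (not: is a home-based business); is a registered nonprofit → Trade Certificate not required.
Rule 8: floor area 8,600 square feet ≥ 1,500 square feet → exempt from Compliance Registration.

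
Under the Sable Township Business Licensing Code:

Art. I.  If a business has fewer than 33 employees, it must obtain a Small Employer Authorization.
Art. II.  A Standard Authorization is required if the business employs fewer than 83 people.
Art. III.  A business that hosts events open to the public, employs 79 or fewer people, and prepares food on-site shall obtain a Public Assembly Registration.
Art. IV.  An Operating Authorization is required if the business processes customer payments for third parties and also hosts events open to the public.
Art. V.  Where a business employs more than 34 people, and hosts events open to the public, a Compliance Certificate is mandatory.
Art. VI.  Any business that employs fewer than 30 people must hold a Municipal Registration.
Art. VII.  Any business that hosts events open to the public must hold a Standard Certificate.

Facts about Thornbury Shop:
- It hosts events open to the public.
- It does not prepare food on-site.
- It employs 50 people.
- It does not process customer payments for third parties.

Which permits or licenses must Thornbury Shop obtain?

Art. I. employees 50 ≥ 33 → Small Employer Authorization not required.
Art. II. employees 50 < 83 → Standard Authorization required.
Art. III. hosts events open to the public; employees 50 ≤ 79; does not prepare food on-site → Public Assembly Registration not required.
Art. IV. does not process customer payments for third parties; hosts events open to the public → Operating Authorization not required.
Art. V. employees 50 > 34; hosts events open to the public → Compliance Certificate required.
Art. VI. employees 50 ≥ 30 → Municipal Registration not required.
Art. VII. hosts events open to the public → Standard Certificate required.

Compliance Certificate, Standard Authorization, Standard Certificate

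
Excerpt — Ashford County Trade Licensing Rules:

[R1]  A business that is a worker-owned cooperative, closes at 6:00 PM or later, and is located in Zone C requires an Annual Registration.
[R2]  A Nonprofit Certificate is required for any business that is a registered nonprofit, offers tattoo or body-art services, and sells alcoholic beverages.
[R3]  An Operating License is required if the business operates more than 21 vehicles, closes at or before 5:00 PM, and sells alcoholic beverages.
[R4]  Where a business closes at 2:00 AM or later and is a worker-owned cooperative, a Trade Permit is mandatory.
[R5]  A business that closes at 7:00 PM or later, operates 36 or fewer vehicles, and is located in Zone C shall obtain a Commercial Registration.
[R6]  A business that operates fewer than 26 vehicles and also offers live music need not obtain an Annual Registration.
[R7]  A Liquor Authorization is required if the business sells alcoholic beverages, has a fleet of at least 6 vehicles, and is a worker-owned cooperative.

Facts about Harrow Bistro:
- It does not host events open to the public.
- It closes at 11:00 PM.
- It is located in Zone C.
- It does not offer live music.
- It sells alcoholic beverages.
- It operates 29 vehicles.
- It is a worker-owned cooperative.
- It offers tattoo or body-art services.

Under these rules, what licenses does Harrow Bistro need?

[R1] is a worker-owned cooperative; closes 11:00 PM, after 6:00 PM; is located in Zone C → Annual Registration required.
[R2] is a worker-owned cooperative (not: is a registered nonprofit); offers tattoo or body-art services; sells alcoholic beverages → Nonprofit Certificate not required.
[R3] vehicles 29 > 21; closes 11:00 PM, after 5:00 PM; sells alcoholic beverages → Operating License not required.
[R4] closes 11:00 PM, at/before 2:00 AM; is a worker-owned cooperative → Trade Permit not required.
[R5] closes 11:00 PM, after 7:00 PM; vehicles 29 ≤ 36; is located in Zone C → Commercial Registration required.
[R6] vehicles 29 ≥ 26; does not offer live music → Annual Registration exemption does not apply.
[R7] sells alcoholic beverages; vehicles 29 ≥ 6; is a worker-owned cooperative → Liquor Authorization required.

Annual Registration, Commercial Registration, Liquor Authorization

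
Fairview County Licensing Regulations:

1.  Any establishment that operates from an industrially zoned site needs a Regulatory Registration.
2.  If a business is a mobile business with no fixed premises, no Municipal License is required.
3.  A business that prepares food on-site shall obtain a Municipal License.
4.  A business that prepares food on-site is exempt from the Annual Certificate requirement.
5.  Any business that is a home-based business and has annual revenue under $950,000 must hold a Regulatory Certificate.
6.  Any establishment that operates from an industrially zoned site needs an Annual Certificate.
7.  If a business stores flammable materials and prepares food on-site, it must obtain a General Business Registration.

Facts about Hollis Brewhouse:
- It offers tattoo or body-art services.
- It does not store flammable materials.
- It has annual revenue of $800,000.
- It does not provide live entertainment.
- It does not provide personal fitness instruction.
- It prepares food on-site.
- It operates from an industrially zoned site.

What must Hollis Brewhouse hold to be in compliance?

1. operates from an industrially zoned site → Regulatory Registration required.
2. operates from an industrially zoned site (not: is a mobile business with no fixed premises) → Municipal License exemption does not apply.
3. prepares food on-site → Municipal License required.
4. prepares food on-site → exempt from Annual Certificate.
5. operates from an industrially zoned site (not: is a home-based business); revenue $800,000 < $950,000 → Regulatory Certificate not required.
6. operates from an industrially zoned site → Annual Certificate required.
7. does not store flammable materials; prepares food on-site → General Business Registration not required.

Municipal License, Regulatory Registration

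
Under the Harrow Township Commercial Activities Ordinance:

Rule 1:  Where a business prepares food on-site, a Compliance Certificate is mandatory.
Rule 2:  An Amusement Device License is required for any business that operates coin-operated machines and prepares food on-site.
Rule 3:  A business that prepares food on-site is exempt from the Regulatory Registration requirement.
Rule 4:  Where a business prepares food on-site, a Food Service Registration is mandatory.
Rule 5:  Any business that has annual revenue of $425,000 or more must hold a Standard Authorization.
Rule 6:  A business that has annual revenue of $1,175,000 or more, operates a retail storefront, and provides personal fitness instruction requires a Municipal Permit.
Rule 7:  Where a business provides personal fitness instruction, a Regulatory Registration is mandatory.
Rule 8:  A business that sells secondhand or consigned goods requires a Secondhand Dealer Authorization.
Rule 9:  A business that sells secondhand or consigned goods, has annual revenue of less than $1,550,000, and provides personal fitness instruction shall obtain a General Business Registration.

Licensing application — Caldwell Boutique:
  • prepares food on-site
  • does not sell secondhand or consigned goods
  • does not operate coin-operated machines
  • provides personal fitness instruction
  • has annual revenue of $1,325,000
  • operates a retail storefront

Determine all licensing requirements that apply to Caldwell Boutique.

Rule 1: prepares food on-site → Compliance Certificate required.
Rule 2: does not operate coin-operated machines; prepares food on-site → Amusement Device License not required.
Rule 3: prepares food on-site → exempt from Regulatory Registration.
Rule 4: prepares food on-site → Food Service Registration required.
Rule 5: revenue $1,325,000 ≥ $425,000 → Standard Authorization required.
Rule 6: revenue $1,325,000 ≥ $1,175,000; operates a retail storefront; provides personal fitness instruction → Municipal Permit required.
Rule 7: provides personal fitness instruction → Regulatory Registration required.
Rule 8: does not sell secondhand or consigned goods → Secondhand Dealer Authorization not required.
Rule 9: does not sell secondhand or consigned goods; revenue $1,325,000 < $1,550,000; provides personal fitness instruction → General Business Registration not required.

Compliance Certificate, Food Service Registration, Municipal Permit, Standard Authorization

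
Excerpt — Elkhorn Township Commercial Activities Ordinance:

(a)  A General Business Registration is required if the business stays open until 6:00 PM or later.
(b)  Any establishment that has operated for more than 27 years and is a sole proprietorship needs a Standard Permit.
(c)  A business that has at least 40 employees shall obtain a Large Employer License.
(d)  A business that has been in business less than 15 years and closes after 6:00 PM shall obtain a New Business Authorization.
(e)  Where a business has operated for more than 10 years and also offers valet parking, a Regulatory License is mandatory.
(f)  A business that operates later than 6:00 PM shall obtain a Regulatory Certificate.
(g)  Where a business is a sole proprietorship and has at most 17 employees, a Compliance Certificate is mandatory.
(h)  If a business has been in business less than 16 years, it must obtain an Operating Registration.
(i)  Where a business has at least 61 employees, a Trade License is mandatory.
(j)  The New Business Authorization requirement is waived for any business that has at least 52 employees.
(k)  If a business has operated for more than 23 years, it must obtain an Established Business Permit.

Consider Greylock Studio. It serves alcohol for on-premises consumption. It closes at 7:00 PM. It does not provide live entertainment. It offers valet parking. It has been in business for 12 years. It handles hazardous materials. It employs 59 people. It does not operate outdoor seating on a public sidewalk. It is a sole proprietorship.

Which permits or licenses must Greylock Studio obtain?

(a) closes 7:00 PM, after 6:00 PM → General Business Registration required.
(b) years in business 12 ≤ 27; is a sole proprietorship → Standard Permit not required.
(c) employees 59 ≥ 40 → Large Employer License required.
(d) years in business 12 < 15; closes 7:00 PM, after 6:00 PM → New Business Authorization required.
(e) years in business 12 > 10; offers valet parking → Regulatory License required.
(f) closes 7:00 PM, after 6:00 PM → Regulatory Certificate required.
(g) is a sole proprietorship; employees 59 > 17 → Compliance Certificate not required.
(h) years in business 12 < 16 → Operating Registration required.
(i) employees 59 < 61 → Trade License not required.
(j) employees 59 ≥ 52 → exempt from New Business Authorization.
(k) years in business 12 ≤ 23 → Established Business Permit not required.

General Business Registration, Large Employer License, Operating Registration, Regulatory Certificate, Regulatory License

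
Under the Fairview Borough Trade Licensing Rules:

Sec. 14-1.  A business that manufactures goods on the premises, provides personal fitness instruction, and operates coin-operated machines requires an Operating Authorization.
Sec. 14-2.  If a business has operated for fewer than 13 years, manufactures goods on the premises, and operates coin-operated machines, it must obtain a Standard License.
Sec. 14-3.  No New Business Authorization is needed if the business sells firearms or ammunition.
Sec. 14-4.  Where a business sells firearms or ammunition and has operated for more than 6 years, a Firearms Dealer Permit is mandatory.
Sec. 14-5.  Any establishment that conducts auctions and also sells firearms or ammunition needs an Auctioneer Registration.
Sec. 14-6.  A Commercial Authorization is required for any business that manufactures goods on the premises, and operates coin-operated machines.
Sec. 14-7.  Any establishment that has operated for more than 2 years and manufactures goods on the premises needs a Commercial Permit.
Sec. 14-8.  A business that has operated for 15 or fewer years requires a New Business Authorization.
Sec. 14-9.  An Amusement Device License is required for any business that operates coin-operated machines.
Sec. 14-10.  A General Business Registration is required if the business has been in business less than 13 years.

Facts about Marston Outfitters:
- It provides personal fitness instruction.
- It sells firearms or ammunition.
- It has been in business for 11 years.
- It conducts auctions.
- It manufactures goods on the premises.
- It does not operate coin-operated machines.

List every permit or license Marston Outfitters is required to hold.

Auctioneer Registration, Commercial Permit, Firearms Dealer Permit, General Business Registration

Sec. 14-1. manufactures goods on the premises; provides personal fitness instruction; does not operate coin-operated machines → Operating Authorization not required.
Sec. 14-2. years in business 11 < 13; manufactures goods on the premises; does not operate coin-operated machines → Standard License not required.
Sec. 14-3. sells firearms or ammunition → exempt from New Business Authorization.
Sec. 14-4. sells firearms or ammunition; years in business 11 > 6 → Firearms Dealer Permit required.
Sec. 14-5. conducts auctions; sells firearms or ammunition → Auctioneer Registration required.
Sec. 14-6. manufactures goods on the premises; does not operate coin-operated machines → Commercial Authorization not required.
Sec. 14-7. years in business 11 > 2; manufactures goods on the premises → Commercial Permit required.
Sec. 14-8. years in business 11 ≤ 15 → New Business Authorization required.
Sec. 14-9. does not operate coin-operated machines → Amusement Device License not required.
Sec. 14-10. years in business 11 < 13 → General Business Registration required.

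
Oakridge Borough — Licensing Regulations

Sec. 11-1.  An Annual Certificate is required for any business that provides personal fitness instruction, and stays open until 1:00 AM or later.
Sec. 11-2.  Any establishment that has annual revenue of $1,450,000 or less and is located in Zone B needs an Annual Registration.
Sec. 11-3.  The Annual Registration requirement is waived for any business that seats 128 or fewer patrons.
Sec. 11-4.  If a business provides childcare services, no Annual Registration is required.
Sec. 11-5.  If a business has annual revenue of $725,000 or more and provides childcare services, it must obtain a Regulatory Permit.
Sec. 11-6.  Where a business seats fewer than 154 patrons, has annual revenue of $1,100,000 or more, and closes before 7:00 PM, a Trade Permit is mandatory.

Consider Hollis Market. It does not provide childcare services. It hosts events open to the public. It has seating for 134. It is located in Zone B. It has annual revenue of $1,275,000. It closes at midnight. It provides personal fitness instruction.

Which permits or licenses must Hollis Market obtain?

Sec. 11-1. provides personal fitness instruction; closes midnight, at/before 1:00 AM → Annual Certificate not required.
Sec. 11-2. revenue $1,275,000 ≤ $1,450,000; is located in Zone B → Annual Registration required.
Sec. 11-3. seating 134 > 128 → Annual Registration exemption does not apply.
Sec. 11-4. does not provide childcare services → Annual Registration exemption does not apply.
Sec. 11-5. revenue $1,275,000 ≥ $725,000; does not provide childcare services → Regulatory Permit not required.
Sec. 11-6. seating 134 < 154; revenue $1,275,000 ≥ $1,100,000; closes midnight, after 7:00 PM → Trade Permit not required.

Annual Registration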